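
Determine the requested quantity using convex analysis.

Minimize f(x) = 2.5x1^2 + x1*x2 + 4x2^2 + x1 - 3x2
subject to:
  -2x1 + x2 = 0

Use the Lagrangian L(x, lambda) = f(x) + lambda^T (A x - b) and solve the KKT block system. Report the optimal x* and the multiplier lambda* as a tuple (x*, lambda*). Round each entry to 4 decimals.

Form the Lagrangian:
  L(x, lambda) = (1/2) x^T Q x + c^T x + lambda^T (A x - b)
Stationarity (grad_x L = 0): Q x + c + A^T lambda = 0.
Primal feasibility: A x = b.

This gives the KKT block system:
  [ Q   A^T ] [ x     ]   [-c ]
  [ A    0  ] [ lambda ] = [ b ]

Solving the linear system:
  x*      = (0.122, 0.2439)
  lambda* = (0.9268)
  f(x*)   = -0.3049

x* = (0.122, 0.2439), lambda* = (0.9268)


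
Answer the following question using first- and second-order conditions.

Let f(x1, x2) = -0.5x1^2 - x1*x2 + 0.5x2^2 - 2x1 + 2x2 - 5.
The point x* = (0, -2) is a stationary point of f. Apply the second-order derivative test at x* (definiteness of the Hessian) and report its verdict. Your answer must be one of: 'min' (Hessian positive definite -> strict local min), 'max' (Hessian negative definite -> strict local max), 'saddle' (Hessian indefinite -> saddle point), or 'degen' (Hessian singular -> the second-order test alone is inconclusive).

Compute the Hessian H = grad^2 f:
  H = [[-1, -1], [-1, 1]]
Verify stationarity: grad f(x*) = H x* + g = (0, 0).
Eigenvalues of H: -1.4142, 1.4142.
Eigenvalues have mixed signs, so H is indefinite -> x* is a saddle point.

saddle


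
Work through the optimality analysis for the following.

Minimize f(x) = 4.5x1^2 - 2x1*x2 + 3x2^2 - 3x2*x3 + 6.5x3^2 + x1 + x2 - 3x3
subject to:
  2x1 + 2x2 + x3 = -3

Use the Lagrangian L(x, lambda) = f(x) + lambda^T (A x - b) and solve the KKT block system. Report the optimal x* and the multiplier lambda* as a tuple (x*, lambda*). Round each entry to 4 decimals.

Form the Lagrangian:
  L(x, lambda) = (1/2) x^T Q x + c^T x + lambda^T (A x - b)
Stationarity (grad_x L = 0): Q x + c + A^T lambda = 0.
Primal feasibility: A x = b.

This gives the KKT block system:
  [ Q   A^T ] [ x     ]   [-c ]
  [ A    0  ] [ lambda ] = [ b ]

Solving the linear system:
  x*      = (-0.6049, -0.8589, -0.0723)
  lambda* = (1.3633)
  f(x*)   = 1.4215

x* = (-0.6049, -0.8589, -0.0723), lambda* = (1.3633)


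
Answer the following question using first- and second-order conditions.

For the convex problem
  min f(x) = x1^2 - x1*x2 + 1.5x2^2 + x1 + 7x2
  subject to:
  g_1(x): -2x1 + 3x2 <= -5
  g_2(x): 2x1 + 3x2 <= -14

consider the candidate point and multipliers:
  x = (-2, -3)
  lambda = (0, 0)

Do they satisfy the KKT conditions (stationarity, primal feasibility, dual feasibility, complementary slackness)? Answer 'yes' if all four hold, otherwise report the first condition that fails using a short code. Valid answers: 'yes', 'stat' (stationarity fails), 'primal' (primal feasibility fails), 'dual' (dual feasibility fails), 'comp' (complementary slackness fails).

Gradient of f: grad f(x) = Q x + c = (0, 0)
Constraint values g_i(x) = a_i^T x - b_i:
  g_1((-2, -3)) = 0
  g_2((-2, -3)) = 1
Stationarity residual: grad f(x) + sum_i lambda_i a_i = (0, 0)
  -> stationarity OK
Primal feasibility (all g_i <= 0): FAILS
Dual feasibility (all lambda_i >= 0): OK
Complementary slackness (lambda_i * g_i(x) = 0 for all i): OK

Verdict: the first failing condition is primal_feasibility -> primal.

primal


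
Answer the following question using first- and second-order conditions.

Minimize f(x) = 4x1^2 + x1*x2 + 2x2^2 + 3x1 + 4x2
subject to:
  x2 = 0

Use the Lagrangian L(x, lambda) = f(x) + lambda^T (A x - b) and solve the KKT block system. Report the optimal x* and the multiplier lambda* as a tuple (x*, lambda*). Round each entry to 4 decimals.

Form the Lagrangian:
  L(x, lambda) = (1/2) x^T Q x + c^T x + lambda^T (A x - b)
Stationarity (grad_x L = 0): Q x + c + A^T lambda = 0.
Primal feasibility: A x = b.

This gives the KKT block system:
  [ Q   A^T ] [ x     ]   [-c ]
  [ A    0  ] [ lambda ] = [ b ]

Solving the linear system:
  x*      = (-0.375, 0)
  lambda* = (-3.625)
  f(x*)   = -0.5625

x* = (-0.375, 0), lambda* = (-3.625)


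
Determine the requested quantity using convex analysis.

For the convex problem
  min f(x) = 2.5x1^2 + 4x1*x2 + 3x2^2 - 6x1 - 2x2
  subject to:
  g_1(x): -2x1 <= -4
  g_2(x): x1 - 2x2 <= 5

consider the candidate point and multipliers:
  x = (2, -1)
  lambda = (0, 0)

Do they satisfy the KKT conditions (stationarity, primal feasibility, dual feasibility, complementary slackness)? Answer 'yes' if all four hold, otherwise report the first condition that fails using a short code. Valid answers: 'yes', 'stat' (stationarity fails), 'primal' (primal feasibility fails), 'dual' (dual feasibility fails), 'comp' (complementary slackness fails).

Gradient of f: grad f(x) = Q x + c = (0, 0)
Constraint values g_i(x) = a_i^T x - b_i:
  g_1((2, -1)) = 0
  g_2((2, -1)) = -1
Stationarity residual: grad f(x) + sum_i lambda_i a_i = (0, 0)
  -> stationarity OK
Primal feasibility (all g_i <= 0): OK
Dual feasibility (all lambda_i >= 0): OK
Complementary slackness (lambda_i * g_i(x) = 0 for all i): OK

Verdict: yes, KKT holds.

yes


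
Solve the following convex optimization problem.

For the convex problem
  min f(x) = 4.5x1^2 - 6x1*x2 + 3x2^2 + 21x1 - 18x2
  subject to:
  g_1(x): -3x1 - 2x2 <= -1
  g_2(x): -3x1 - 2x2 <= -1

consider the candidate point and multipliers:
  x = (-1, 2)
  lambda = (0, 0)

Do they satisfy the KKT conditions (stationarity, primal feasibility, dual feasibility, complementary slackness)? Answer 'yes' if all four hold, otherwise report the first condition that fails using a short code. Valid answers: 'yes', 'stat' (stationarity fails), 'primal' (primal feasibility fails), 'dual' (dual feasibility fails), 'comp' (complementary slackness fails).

Gradient of f: grad f(x) = Q x + c = (0, 0)
Constraint values g_i(x) = a_i^T x - b_i:
  g_1((-1, 2)) = 0
  g_2((-1, 2)) = 0
Stationarity residual: grad f(x) + sum_i lambda_i a_i = (0, 0)
  -> stationarity OK
Primal feasibility (all g_i <= 0): OK
Dual feasibility (all lambda_i >= 0): OK
Complementary slackness (lambda_i * g_i(x) = 0 for all i): OK

Verdict: yes, KKT holds.

yes


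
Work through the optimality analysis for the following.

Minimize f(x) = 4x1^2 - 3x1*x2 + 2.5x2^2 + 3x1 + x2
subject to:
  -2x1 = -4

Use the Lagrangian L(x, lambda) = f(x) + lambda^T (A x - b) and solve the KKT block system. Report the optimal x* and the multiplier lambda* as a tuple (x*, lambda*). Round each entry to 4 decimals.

Form the Lagrangian:
  L(x, lambda) = (1/2) x^T Q x + c^T x + lambda^T (A x - b)
Stationarity (grad_x L = 0): Q x + c + A^T lambda = 0.
Primal feasibility: A x = b.

This gives the KKT block system:
  [ Q   A^T ] [ x     ]   [-c ]
  [ A    0  ] [ lambda ] = [ b ]

Solving the linear system:
  x*      = (2, 1)
  lambda* = (8)
  f(x*)   = 19.5

x* = (2, 1), lambda* = (8)


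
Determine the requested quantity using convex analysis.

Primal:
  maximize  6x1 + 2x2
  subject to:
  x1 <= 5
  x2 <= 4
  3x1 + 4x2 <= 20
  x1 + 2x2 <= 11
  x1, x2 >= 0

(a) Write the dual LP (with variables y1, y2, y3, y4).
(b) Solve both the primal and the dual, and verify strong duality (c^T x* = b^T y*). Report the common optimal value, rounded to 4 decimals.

The standard primal-dual pair for 'max c^T x s.t. A x <= b, x >= 0' is:
  Dual:  min b^T y  s.t.  A^T y >= c,  y >= 0.

So the dual LP is:
  minimize  5y1 + 4y2 + 20y3 + 11y4
  subject to:
    y1 + 3y3 + y4 >= 6
    y2 + 4y3 + 2y4 >= 2
    y1, y2, y3, y4 >= 0

Solving the primal: x* = (5, 1.25).
  primal value c^T x* = 32.5.
Solving the dual: y* = (4.5, 0, 0.5, 0).
  dual value b^T y* = 32.5.
Strong duality: c^T x* = b^T y*. Confirmed.

32.5


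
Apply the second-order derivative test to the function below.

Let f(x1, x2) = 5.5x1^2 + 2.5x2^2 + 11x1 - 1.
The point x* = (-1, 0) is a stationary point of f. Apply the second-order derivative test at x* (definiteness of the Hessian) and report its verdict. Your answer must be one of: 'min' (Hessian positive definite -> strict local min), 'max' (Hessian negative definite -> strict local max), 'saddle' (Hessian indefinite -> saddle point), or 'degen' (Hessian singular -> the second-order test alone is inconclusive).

Compute the Hessian H = grad^2 f:
  H = [[11, 0], [0, 5]]
Verify stationarity: grad f(x*) = H x* + g = (0, 0).
Eigenvalues of H: 5, 11.
Both eigenvalues > 0, so H is positive definite -> x* is a strict local min.

min


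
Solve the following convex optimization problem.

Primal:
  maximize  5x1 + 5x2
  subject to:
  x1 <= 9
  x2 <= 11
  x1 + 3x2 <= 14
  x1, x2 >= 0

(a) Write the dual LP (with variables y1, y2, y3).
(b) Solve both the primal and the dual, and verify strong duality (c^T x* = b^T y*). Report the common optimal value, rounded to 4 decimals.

The standard primal-dual pair for 'max c^T x s.t. A x <= b, x >= 0' is:
  Dual:  min b^T y  s.t.  A^T y >= c,  y >= 0.

So the dual LP is:
  minimize  9y1 + 11y2 + 14y3
  subject to:
    y1 + y3 >= 5
    y2 + 3y3 >= 5
    y1, y2, y3 >= 0

Solving the primal: x* = (9, 1.6667).
  primal value c^T x* = 53.3333.
Solving the dual: y* = (3.3333, 0, 1.6667).
  dual value b^T y* = 53.3333.
Strong duality: c^T x* = b^T y*. Confirmed.

53.3333


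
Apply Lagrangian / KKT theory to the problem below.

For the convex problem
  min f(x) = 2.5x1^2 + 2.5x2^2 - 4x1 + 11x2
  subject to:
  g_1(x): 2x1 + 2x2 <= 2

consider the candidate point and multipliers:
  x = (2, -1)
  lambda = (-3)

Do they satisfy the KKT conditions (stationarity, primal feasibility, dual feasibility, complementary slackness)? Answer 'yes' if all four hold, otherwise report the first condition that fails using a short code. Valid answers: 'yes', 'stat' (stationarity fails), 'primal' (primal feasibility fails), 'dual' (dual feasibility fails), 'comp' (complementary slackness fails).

Gradient of f: grad f(x) = Q x + c = (6, 6)
Constraint values g_i(x) = a_i^T x - b_i:
  g_1((2, -1)) = 0
Stationarity residual: grad f(x) + sum_i lambda_i a_i = (0, 0)
  -> stationarity OK
Primal feasibility (all g_i <= 0): OK
Dual feasibility (all lambda_i >= 0): FAILS
Complementary slackness (lambda_i * g_i(x) = 0 for all i): OK

Verdict: the first failing condition is dual_feasibility -> dual.

dual


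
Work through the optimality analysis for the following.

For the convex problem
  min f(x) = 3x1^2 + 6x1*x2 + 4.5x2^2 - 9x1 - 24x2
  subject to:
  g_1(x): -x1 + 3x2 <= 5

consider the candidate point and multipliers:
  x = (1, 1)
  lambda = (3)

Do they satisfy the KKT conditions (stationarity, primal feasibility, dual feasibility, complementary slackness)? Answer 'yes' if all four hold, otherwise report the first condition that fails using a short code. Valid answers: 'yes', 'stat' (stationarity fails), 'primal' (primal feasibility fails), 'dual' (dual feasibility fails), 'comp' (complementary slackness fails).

Gradient of f: grad f(x) = Q x + c = (3, -9)
Constraint values g_i(x) = a_i^T x - b_i:
  g_1((1, 1)) = -3
Stationarity residual: grad f(x) + sum_i lambda_i a_i = (0, 0)
  -> stationarity OK
Primal feasibility (all g_i <= 0): OK
Dual feasibility (all lambda_i >= 0): OK
Complementary slackness (lambda_i * g_i(x) = 0 for all i): FAILS

Verdict: the first failing condition is complementary_slackness -> comp.

comp


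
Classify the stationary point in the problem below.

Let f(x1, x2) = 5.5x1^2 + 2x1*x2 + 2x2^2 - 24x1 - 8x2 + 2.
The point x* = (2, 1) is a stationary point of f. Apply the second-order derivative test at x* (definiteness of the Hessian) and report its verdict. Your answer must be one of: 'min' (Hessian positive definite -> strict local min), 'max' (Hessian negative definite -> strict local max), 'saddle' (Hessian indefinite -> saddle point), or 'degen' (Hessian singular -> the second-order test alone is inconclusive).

Compute the Hessian H = grad^2 f:
  H = [[11, 2], [2, 4]]
Verify stationarity: grad f(x*) = H x* + g = (0, 0).
Eigenvalues of H: 3.4689, 11.5311.
Both eigenvalues > 0, so H is positive definite -> x* is a strict local min.

min


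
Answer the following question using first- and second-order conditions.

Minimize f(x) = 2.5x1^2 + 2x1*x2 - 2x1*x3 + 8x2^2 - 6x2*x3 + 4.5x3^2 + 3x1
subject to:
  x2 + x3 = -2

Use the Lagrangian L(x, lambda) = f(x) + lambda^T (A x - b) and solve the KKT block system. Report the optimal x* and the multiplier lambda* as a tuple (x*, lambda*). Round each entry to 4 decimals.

Form the Lagrangian:
  L(x, lambda) = (1/2) x^T Q x + c^T x + lambda^T (A x - b)
Stationarity (grad_x L = 0): Q x + c + A^T lambda = 0.
Primal feasibility: A x = b.

This gives the KKT block system:
  [ Q   A^T ] [ x     ]   [-c ]
  [ A    0  ] [ lambda ] = [ b ]

Solving the linear system:
  x*      = (-0.8225, -0.7219, -1.2781)
  lambda* = (5.5266)
  f(x*)   = 4.2929

x* = (-0.8225, -0.7219, -1.2781), lambda* = (5.5266)


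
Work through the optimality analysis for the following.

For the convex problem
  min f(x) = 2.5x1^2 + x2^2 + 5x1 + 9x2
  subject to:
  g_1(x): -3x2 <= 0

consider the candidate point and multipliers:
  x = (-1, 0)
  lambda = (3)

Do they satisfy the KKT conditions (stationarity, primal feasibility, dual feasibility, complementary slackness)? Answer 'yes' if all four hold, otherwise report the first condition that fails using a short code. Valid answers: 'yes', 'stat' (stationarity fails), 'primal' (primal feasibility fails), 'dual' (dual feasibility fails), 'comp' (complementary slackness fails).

Gradient of f: grad f(x) = Q x + c = (0, 9)
Constraint values g_i(x) = a_i^T x - b_i:
  g_1((-1, 0)) = 0
Stationarity residual: grad f(x) + sum_i lambda_i a_i = (0, 0)
  -> stationarity OK
Primal feasibility (all g_i <= 0): OK
Dual feasibility (all lambda_i >= 0): OK
Complementary slackness (lambda_i * g_i(x) = 0 for all i): OK

Verdict: yes, KKT holds.

yes


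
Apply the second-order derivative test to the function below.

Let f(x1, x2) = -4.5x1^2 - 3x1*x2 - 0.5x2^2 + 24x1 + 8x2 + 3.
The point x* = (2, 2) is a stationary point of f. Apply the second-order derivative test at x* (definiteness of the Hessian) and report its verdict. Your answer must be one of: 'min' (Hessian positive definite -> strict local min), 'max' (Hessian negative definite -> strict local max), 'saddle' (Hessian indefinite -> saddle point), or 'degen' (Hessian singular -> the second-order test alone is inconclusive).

Compute the Hessian H = grad^2 f:
  H = [[-9, -3], [-3, -1]]
Verify stationarity: grad f(x*) = H x* + g = (0, 0).
Eigenvalues of H: -10, 0.
H has a zero eigenvalue (singular; negative semidefinite but not definite), so H is neither positive definite, negative definite, nor indefinite. The second-order test alone is inconclusive -> degen.
(Indeed, f is constant along the null direction of H through x*, so x* is not a strict local extremum.)

degen


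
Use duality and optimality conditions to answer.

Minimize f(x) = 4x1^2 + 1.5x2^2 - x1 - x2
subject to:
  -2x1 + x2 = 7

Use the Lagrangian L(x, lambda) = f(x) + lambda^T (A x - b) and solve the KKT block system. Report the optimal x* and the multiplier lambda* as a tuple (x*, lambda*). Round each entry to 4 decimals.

Form the Lagrangian:
  L(x, lambda) = (1/2) x^T Q x + c^T x + lambda^T (A x - b)
Stationarity (grad_x L = 0): Q x + c + A^T lambda = 0.
Primal feasibility: A x = b.

This gives the KKT block system:
  [ Q   A^T ] [ x     ]   [-c ]
  [ A    0  ] [ lambda ] = [ b ]

Solving the linear system:
  x*      = (-1.95, 3.1)
  lambda* = (-8.3)
  f(x*)   = 28.475

x* = (-1.95, 3.1), lambda* = (-8.3)


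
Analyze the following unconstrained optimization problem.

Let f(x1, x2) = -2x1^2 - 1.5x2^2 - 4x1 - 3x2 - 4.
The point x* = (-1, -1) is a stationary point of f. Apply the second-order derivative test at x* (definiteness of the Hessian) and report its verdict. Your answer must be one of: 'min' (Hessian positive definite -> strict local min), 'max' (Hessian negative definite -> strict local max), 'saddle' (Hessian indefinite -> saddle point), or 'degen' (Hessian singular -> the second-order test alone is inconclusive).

Compute the Hessian H = grad^2 f:
  H = [[-4, 0], [0, -3]]
Verify stationarity: grad f(x*) = H x* + g = (0, 0).
Eigenvalues of H: -4, -3.
Both eigenvalues < 0, so H is negative definite -> x* is a strict local max.

max


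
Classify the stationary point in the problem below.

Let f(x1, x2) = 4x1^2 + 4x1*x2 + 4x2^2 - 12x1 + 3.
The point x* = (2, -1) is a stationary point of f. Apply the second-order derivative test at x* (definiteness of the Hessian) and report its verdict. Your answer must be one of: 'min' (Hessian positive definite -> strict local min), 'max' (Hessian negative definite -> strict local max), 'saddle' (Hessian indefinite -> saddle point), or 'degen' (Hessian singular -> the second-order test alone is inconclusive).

Compute the Hessian H = grad^2 f:
  H = [[8, 4], [4, 8]]
Verify stationarity: grad f(x*) = H x* + g = (0, 0).
Eigenvalues of H: 4, 12.
Both eigenvalues > 0, so H is positive definite -> x* is a strict local min.

min


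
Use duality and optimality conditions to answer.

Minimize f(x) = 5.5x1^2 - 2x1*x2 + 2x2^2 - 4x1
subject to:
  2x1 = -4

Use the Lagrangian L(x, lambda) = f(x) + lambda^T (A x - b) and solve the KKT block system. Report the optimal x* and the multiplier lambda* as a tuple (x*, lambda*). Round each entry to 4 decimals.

Form the Lagrangian:
  L(x, lambda) = (1/2) x^T Q x + c^T x + lambda^T (A x - b)
Stationarity (grad_x L = 0): Q x + c + A^T lambda = 0.
Primal feasibility: A x = b.

This gives the KKT block system:
  [ Q   A^T ] [ x     ]   [-c ]
  [ A    0  ] [ lambda ] = [ b ]

Solving the linear system:
  x*      = (-2, -1)
  lambda* = (12)
  f(x*)   = 28

x* = (-2, -1), lambda* = (12)


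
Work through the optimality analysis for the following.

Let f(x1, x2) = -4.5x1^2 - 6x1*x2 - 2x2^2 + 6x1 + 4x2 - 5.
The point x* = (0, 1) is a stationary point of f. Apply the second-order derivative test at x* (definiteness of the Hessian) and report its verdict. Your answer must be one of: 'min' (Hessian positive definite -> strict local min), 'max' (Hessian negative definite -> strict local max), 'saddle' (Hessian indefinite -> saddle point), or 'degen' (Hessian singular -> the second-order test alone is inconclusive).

Compute the Hessian H = grad^2 f:
  H = [[-9, -6], [-6, -4]]
Verify stationarity: grad f(x*) = H x* + g = (0, 0).
Eigenvalues of H: -13, 0.
H has a zero eigenvalue (singular; negative semidefinite but not definite), so H is neither positive definite, negative definite, nor indefinite. The second-order test alone is inconclusive -> degen.
(Indeed, f is constant along the null direction of H through x*, so x* is not a strict local extremum.)

degen


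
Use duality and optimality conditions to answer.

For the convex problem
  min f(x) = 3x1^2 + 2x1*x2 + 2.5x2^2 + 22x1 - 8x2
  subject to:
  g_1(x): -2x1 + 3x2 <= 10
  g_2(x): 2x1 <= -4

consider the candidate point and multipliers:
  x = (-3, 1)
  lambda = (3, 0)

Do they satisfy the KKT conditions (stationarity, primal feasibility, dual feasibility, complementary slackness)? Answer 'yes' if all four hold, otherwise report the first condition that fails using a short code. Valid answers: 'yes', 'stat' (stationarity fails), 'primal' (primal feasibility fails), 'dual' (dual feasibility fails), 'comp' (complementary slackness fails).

Gradient of f: grad f(x) = Q x + c = (6, -9)
Constraint values g_i(x) = a_i^T x - b_i:
  g_1((-3, 1)) = -1
  g_2((-3, 1)) = -2
Stationarity residual: grad f(x) + sum_i lambda_i a_i = (0, 0)
  -> stationarity OK
Primal feasibility (all g_i <= 0): OK
Dual feasibility (all lambda_i >= 0): OK
Complementary slackness (lambda_i * g_i(x) = 0 for all i): FAILS

Verdict: the first failing condition is complementary_slackness -> comp.

comp


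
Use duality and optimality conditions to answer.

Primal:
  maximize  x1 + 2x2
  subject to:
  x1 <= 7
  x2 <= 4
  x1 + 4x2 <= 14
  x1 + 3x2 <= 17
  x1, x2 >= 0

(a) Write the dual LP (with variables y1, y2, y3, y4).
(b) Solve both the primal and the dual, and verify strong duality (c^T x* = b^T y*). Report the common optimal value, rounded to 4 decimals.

The standard primal-dual pair for 'max c^T x s.t. A x <= b, x >= 0' is:
  Dual:  min b^T y  s.t.  A^T y >= c,  y >= 0.

So the dual LP is:
  minimize  7y1 + 4y2 + 14y3 + 17y4
  subject to:
    y1 + y3 + y4 >= 1
    y2 + 4y3 + 3y4 >= 2
    y1, y2, y3, y4 >= 0

Solving the primal: x* = (7, 1.75).
  primal value c^T x* = 10.5.
Solving the dual: y* = (0.5, 0, 0.5, 0).
  dual value b^T y* = 10.5.
Strong duality: c^T x* = b^T y*. Confirmed.

10.5


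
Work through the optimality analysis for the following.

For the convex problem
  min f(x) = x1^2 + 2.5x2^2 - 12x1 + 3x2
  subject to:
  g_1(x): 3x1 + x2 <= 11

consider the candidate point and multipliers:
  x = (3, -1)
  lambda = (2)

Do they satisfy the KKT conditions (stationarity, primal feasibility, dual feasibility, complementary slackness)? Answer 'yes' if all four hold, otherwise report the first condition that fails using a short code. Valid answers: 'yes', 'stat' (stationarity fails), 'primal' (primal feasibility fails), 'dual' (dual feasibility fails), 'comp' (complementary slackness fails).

Gradient of f: grad f(x) = Q x + c = (-6, -2)
Constraint values g_i(x) = a_i^T x - b_i:
  g_1((3, -1)) = -3
Stationarity residual: grad f(x) + sum_i lambda_i a_i = (0, 0)
  -> stationarity OK
Primal feasibility (all g_i <= 0): OK
Dual feasibility (all lambda_i >= 0): OK
Complementary slackness (lambda_i * g_i(x) = 0 for all i): FAILS

Verdict: the first failing condition is complementary_slackness -> comp.

comp


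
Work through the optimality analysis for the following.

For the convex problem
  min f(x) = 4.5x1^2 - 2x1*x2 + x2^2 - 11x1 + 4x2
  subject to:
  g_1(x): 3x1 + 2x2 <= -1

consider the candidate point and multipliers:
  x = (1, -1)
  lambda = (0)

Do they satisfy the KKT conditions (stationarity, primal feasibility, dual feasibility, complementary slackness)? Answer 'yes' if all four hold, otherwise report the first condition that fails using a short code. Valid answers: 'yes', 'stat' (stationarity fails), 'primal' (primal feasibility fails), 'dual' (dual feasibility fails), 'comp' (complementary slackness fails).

Gradient of f: grad f(x) = Q x + c = (0, 0)
Constraint values g_i(x) = a_i^T x - b_i:
  g_1((1, -1)) = 2
Stationarity residual: grad f(x) + sum_i lambda_i a_i = (0, 0)
  -> stationarity OK
Primal feasibility (all g_i <= 0): FAILS
Dual feasibility (all lambda_i >= 0): OK
Complementary slackness (lambda_i * g_i(x) = 0 for all i): OK

Verdict: the first failing condition is primal_feasibility -> primal.

primal


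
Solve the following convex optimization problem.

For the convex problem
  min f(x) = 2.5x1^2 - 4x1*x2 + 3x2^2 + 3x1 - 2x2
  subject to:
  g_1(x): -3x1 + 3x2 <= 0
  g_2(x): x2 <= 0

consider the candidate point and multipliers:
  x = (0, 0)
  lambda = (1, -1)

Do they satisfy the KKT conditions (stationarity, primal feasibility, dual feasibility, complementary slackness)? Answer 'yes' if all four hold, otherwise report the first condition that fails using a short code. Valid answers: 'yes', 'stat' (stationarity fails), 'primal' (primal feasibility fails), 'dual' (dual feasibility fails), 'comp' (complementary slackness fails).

Gradient of f: grad f(x) = Q x + c = (3, -2)
Constraint values g_i(x) = a_i^T x - b_i:
  g_1((0, 0)) = 0
  g_2((0, 0)) = 0
Stationarity residual: grad f(x) + sum_i lambda_i a_i = (0, 0)
  -> stationarity OK
Primal feasibility (all g_i <= 0): OK
Dual feasibility (all lambda_i >= 0): FAILS
Complementary slackness (lambda_i * g_i(x) = 0 for all i): OK

Verdict: the first failing condition is dual_feasibility -> dual.

dual


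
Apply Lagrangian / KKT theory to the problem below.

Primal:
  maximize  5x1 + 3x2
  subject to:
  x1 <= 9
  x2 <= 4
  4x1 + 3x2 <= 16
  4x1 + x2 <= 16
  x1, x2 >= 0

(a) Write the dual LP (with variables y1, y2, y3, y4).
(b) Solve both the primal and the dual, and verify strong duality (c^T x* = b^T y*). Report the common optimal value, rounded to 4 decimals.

The standard primal-dual pair for 'max c^T x s.t. A x <= b, x >= 0' is:
  Dual:  min b^T y  s.t.  A^T y >= c,  y >= 0.

So the dual LP is:
  minimize  9y1 + 4y2 + 16y3 + 16y4
  subject to:
    y1 + 4y3 + 4y4 >= 5
    y2 + 3y3 + y4 >= 3
    y1, y2, y3, y4 >= 0

Solving the primal: x* = (4, 0).
  primal value c^T x* = 20.
Solving the dual: y* = (0, 0, 0.875, 0.375).
  dual value b^T y* = 20.
Strong duality: c^T x* = b^T y*. Confirmed.

20


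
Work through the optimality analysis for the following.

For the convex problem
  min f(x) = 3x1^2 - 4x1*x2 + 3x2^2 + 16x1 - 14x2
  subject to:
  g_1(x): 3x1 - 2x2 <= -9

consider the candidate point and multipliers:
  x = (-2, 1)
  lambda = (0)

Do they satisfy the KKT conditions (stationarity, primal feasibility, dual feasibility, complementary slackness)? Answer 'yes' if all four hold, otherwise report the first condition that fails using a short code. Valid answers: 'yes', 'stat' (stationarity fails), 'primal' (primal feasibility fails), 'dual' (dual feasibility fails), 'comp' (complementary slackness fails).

Gradient of f: grad f(x) = Q x + c = (0, 0)
Constraint values g_i(x) = a_i^T x - b_i:
  g_1((-2, 1)) = 1
Stationarity residual: grad f(x) + sum_i lambda_i a_i = (0, 0)
  -> stationarity OK
Primal feasibility (all g_i <= 0): FAILS
Dual feasibility (all lambda_i >= 0): OK
Complementary slackness (lambda_i * g_i(x) = 0 for all i): OK

Verdict: the first failing condition is primal_feasibility -> primal.

primal


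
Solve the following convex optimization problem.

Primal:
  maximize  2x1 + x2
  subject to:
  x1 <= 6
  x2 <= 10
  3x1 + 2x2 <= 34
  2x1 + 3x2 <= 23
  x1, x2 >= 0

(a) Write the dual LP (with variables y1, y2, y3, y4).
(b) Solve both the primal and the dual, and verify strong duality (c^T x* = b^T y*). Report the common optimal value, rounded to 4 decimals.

The standard primal-dual pair for 'max c^T x s.t. A x <= b, x >= 0' is:
  Dual:  min b^T y  s.t.  A^T y >= c,  y >= 0.

So the dual LP is:
  minimize  6y1 + 10y2 + 34y3 + 23y4
  subject to:
    y1 + 3y3 + 2y4 >= 2
    y2 + 2y3 + 3y4 >= 1
    y1, y2, y3, y4 >= 0

Solving the primal: x* = (6, 3.6667).
  primal value c^T x* = 15.6667.
Solving the dual: y* = (1.3333, 0, 0, 0.3333).
  dual value b^T y* = 15.6667.
Strong duality: c^T x* = b^T y*. Confirmed.

15.6667


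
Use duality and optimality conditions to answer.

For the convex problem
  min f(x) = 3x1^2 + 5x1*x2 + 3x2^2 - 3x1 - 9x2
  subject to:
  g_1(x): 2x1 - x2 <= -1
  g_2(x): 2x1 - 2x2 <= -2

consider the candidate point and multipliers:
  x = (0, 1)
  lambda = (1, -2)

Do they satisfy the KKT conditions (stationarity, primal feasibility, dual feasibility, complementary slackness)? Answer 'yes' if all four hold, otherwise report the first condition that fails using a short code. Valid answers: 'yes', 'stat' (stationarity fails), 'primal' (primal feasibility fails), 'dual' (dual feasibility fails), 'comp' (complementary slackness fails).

Gradient of f: grad f(x) = Q x + c = (2, -3)
Constraint values g_i(x) = a_i^T x - b_i:
  g_1((0, 1)) = 0
  g_2((0, 1)) = 0
Stationarity residual: grad f(x) + sum_i lambda_i a_i = (0, 0)
  -> stationarity OK
Primal feasibility (all g_i <= 0): OK
Dual feasibility (all lambda_i >= 0): FAILS
Complementary slackness (lambda_i * g_i(x) = 0 for all i): OK

Verdict: the first failing condition is dual_feasibility -> dual.

dual


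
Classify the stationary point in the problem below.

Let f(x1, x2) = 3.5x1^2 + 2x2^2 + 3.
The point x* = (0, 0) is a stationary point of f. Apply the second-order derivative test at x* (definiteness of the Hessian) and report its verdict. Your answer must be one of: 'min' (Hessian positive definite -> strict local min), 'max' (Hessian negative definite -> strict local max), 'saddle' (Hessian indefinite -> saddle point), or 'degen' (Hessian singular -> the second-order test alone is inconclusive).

Compute the Hessian H = grad^2 f:
  H = [[7, 0], [0, 4]]
Verify stationarity: grad f(x*) = H x* + g = (0, 0).
Eigenvalues of H: 4, 7.
Both eigenvalues > 0, so H is positive definite -> x* is a strict local min.

min


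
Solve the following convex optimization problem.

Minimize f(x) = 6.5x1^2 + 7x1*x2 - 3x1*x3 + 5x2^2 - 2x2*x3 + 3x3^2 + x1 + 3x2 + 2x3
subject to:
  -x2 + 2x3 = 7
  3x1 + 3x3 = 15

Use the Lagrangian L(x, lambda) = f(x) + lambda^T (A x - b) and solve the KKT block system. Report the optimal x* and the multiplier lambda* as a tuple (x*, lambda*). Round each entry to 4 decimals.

Form the Lagrangian:
  L(x, lambda) = (1/2) x^T Q x + c^T x + lambda^T (A x - b)
Stationarity (grad_x L = 0): Q x + c + A^T lambda = 0.
Primal feasibility: A x = b.

This gives the KKT block system:
  [ Q   A^T ] [ x     ]   [-c ]
  [ A    0  ] [ lambda ] = [ b ]

Solving the linear system:
  x*      = (2.2414, -1.4828, 2.7586)
  lambda* = (-1.6552, -3.8276)
  f(x*)   = 36.1552

x* = (2.2414, -1.4828, 2.7586), lambda* = (-1.6552, -3.8276)


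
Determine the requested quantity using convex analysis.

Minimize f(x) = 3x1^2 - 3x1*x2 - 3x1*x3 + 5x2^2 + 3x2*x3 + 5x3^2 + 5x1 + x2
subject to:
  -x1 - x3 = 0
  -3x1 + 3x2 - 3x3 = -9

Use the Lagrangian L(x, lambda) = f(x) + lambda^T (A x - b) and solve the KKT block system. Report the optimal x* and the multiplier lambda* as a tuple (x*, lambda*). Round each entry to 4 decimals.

Form the Lagrangian:
  L(x, lambda) = (1/2) x^T Q x + c^T x + lambda^T (A x - b)
Stationarity (grad_x L = 0): Q x + c + A^T lambda = 0.
Primal feasibility: A x = b.

This gives the KKT block system:
  [ Q   A^T ] [ x     ]   [-c ]
  [ A    0  ] [ lambda ] = [ b ]

Solving the linear system:
  x*      = (-1.0455, -3, 1.0455)
  lambda* = (-18.1364, 7.5758)
  f(x*)   = 29.9773

x* = (-1.0455, -3, 1.0455), lambda* = (-18.1364, 7.5758)


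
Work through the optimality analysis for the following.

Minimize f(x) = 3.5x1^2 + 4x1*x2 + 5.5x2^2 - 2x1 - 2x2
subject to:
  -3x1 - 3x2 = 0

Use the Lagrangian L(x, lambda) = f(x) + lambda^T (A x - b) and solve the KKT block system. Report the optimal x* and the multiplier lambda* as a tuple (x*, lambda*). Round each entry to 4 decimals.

Form the Lagrangian:
  L(x, lambda) = (1/2) x^T Q x + c^T x + lambda^T (A x - b)
Stationarity (grad_x L = 0): Q x + c + A^T lambda = 0.
Primal feasibility: A x = b.

This gives the KKT block system:
  [ Q   A^T ] [ x     ]   [-c ]
  [ A    0  ] [ lambda ] = [ b ]

Solving the linear system:
  x*      = (0, 0)
  lambda* = (-0.6667)
  f(x*)   = 0

x* = (0, 0), lambda* = (-0.6667)


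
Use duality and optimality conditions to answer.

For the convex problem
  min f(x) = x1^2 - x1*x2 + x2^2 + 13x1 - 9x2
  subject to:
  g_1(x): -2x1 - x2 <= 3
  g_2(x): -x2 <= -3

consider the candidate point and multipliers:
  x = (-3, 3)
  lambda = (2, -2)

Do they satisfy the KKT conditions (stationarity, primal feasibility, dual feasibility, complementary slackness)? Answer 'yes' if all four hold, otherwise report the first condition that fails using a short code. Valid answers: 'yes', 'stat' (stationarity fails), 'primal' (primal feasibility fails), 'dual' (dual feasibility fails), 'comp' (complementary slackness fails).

Gradient of f: grad f(x) = Q x + c = (4, 0)
Constraint values g_i(x) = a_i^T x - b_i:
  g_1((-3, 3)) = 0
  g_2((-3, 3)) = 0
Stationarity residual: grad f(x) + sum_i lambda_i a_i = (0, 0)
  -> stationarity OK
Primal feasibility (all g_i <= 0): OK
Dual feasibility (all lambda_i >= 0): FAILS
Complementary slackness (lambda_i * g_i(x) = 0 for all i): OK

Verdict: the first failing condition is dual_feasibility -> dual.

dual


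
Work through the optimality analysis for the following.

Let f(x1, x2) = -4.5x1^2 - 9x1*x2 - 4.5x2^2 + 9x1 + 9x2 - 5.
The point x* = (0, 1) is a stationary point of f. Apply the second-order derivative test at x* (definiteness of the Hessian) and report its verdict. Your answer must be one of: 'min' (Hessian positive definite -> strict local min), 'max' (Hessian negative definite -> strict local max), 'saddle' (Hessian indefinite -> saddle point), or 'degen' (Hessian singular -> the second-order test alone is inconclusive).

Compute the Hessian H = grad^2 f:
  H = [[-9, -9], [-9, -9]]
Verify stationarity: grad f(x*) = H x* + g = (0, 0).
Eigenvalues of H: -18, 0.
H has a zero eigenvalue (singular; negative semidefinite but not definite), so H is neither positive definite, negative definite, nor indefinite. The second-order test alone is inconclusive -> degen.
(Indeed, f is constant along the null direction of H through x*, so x* is not a strict local extremum.)

degen


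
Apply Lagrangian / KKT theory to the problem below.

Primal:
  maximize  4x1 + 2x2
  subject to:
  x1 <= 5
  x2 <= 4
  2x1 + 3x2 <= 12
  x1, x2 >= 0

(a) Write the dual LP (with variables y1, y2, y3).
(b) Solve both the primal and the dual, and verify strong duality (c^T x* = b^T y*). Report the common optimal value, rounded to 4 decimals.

The standard primal-dual pair for 'max c^T x s.t. A x <= b, x >= 0' is:
  Dual:  min b^T y  s.t.  A^T y >= c,  y >= 0.

So the dual LP is:
  minimize  5y1 + 4y2 + 12y3
  subject to:
    y1 + 2y3 >= 4
    y2 + 3y3 >= 2
    y1, y2, y3 >= 0

Solving the primal: x* = (5, 0.6667).
  primal value c^T x* = 21.3333.
Solving the dual: y* = (2.6667, 0, 0.6667).
  dual value b^T y* = 21.3333.
Strong duality: c^T x* = b^T y*. Confirmed.

21.3333


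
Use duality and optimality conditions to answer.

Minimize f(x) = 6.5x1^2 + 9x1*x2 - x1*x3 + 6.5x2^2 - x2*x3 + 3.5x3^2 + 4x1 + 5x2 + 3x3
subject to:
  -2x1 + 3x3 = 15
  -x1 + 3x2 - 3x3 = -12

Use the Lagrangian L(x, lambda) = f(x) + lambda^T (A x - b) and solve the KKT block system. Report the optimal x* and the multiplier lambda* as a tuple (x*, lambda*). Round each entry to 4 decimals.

Form the Lagrangian:
  L(x, lambda) = (1/2) x^T Q x + c^T x + lambda^T (A x - b)
Stationarity (grad_x L = 0): Q x + c + A^T lambda = 0.
Primal feasibility: A x = b.

This gives the KKT block system:
  [ Q   A^T ] [ x     ]   [-c ]
  [ A    0  ] [ lambda ] = [ b ]

Solving the linear system:
  x*      = (-1.0275, -0.0275, 4.315)
  lambda* = (-8.4467, 2.9733)
  f(x*)   = 85.5387

x* = (-1.0275, -0.0275, 4.315), lambda* = (-8.4467, 2.9733)


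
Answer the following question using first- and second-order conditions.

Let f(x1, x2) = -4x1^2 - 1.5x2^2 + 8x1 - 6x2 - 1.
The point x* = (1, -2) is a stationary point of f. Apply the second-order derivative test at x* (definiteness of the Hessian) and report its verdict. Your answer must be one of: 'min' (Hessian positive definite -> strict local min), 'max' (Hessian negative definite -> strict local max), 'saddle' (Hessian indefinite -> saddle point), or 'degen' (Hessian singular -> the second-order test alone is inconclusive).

Compute the Hessian H = grad^2 f:
  H = [[-8, 0], [0, -3]]
Verify stationarity: grad f(x*) = H x* + g = (0, 0).
Eigenvalues of H: -8, -3.
Both eigenvalues < 0, so H is negative definite -> x* is a strict local max.

max


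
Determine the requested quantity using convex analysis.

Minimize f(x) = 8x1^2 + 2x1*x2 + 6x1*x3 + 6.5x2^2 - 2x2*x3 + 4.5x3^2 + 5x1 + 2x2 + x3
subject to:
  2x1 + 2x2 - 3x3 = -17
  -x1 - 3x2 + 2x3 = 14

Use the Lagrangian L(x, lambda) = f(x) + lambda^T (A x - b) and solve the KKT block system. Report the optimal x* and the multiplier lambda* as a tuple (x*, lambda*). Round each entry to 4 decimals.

Form the Lagrangian:
  L(x, lambda) = (1/2) x^T Q x + c^T x + lambda^T (A x - b)
Stationarity (grad_x L = 0): Q x + c + A^T lambda = 0.
Primal feasibility: A x = b.

This gives the KKT block system:
  [ Q   A^T ] [ x     ]   [-c ]
  [ A    0  ] [ lambda ] = [ b ]

Solving the linear system:
  x*      = (-1.8814, -1.9763, 3.0949)
  lambda* = (-0.5468, -11.5793)
  f(x*)   = 71.2747

x* = (-1.8814, -1.9763, 3.0949), lambda* = (-0.5468, -11.5793)


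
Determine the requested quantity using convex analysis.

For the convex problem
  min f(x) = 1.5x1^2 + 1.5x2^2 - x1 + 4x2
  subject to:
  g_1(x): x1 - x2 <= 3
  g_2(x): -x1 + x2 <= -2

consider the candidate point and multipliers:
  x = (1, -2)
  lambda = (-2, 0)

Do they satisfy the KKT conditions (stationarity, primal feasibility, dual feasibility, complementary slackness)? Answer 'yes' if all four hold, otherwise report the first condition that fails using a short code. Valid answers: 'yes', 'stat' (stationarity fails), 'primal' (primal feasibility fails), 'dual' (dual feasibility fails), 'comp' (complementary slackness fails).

Gradient of f: grad f(x) = Q x + c = (2, -2)
Constraint values g_i(x) = a_i^T x - b_i:
  g_1((1, -2)) = 0
  g_2((1, -2)) = -1
Stationarity residual: grad f(x) + sum_i lambda_i a_i = (0, 0)
  -> stationarity OK
Primal feasibility (all g_i <= 0): OK
Dual feasibility (all lambda_i >= 0): FAILS
Complementary slackness (lambda_i * g_i(x) = 0 for all i): OK

Verdict: the first failing condition is dual_feasibility -> dual.

dual


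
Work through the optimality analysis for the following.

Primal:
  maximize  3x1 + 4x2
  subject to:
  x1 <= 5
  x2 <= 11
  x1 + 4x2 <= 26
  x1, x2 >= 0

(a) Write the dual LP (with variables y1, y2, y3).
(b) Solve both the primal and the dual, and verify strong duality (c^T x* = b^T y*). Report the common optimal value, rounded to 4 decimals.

The standard primal-dual pair for 'max c^T x s.t. A x <= b, x >= 0' is:
  Dual:  min b^T y  s.t.  A^T y >= c,  y >= 0.

So the dual LP is:
  minimize  5y1 + 11y2 + 26y3
  subject to:
    y1 + y3 >= 3
    y2 + 4y3 >= 4
    y1, y2, y3 >= 0

Solving the primal: x* = (5, 5.25).
  primal value c^T x* = 36.
Solving the dual: y* = (2, 0, 1).
  dual value b^T y* = 36.
Strong duality: c^T x* = b^T y*. Confirmed.

36


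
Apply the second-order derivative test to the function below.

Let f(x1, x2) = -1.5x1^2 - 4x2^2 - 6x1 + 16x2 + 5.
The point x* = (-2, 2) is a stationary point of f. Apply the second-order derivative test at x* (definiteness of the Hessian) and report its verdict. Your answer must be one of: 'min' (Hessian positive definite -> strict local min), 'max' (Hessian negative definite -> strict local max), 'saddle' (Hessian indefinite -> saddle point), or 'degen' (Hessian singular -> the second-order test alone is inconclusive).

Compute the Hessian H = grad^2 f:
  H = [[-3, 0], [0, -8]]
Verify stationarity: grad f(x*) = H x* + g = (0, 0).
Eigenvalues of H: -8, -3.
Both eigenvalues < 0, so H is negative definite -> x* is a strict local max.

max


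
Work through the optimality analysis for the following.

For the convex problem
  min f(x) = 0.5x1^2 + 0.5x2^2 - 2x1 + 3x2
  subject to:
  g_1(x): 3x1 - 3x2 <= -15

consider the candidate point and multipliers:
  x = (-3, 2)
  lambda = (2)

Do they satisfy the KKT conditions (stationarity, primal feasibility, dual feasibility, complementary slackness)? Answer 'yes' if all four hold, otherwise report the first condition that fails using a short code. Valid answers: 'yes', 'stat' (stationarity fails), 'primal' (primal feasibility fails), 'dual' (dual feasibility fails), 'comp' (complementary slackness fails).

Gradient of f: grad f(x) = Q x + c = (-5, 5)
Constraint values g_i(x) = a_i^T x - b_i:
  g_1((-3, 2)) = 0
Stationarity residual: grad f(x) + sum_i lambda_i a_i = (1, -1)
  -> stationarity FAILS
Primal feasibility (all g_i <= 0): OK
Dual feasibility (all lambda_i >= 0): OK
Complementary slackness (lambda_i * g_i(x) = 0 for all i): OK

Verdict: the first failing condition is stationarity -> stat.

stat


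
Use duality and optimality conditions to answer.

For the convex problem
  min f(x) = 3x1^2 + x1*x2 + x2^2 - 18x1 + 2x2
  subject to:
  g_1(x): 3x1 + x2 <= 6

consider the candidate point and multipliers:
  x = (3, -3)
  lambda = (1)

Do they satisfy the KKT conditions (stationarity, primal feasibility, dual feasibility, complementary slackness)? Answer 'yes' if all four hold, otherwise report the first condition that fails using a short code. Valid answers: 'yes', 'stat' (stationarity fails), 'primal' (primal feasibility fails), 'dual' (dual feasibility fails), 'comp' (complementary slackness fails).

Gradient of f: grad f(x) = Q x + c = (-3, -1)
Constraint values g_i(x) = a_i^T x - b_i:
  g_1((3, -3)) = 0
Stationarity residual: grad f(x) + sum_i lambda_i a_i = (0, 0)
  -> stationarity OK
Primal feasibility (all g_i <= 0): OK
Dual feasibility (all lambda_i >= 0): OK
Complementary slackness (lambda_i * g_i(x) = 0 for all i): OK

Verdict: yes, KKT holds.

yes
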